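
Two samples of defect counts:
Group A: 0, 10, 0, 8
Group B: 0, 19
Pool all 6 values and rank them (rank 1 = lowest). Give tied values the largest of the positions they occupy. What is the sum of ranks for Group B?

9

Sorted (ascending): 0, 0, 0, 8, 10, 19
The 3 values of 0 occupy positions 1–3 → each gets rank 3.
Group B values → pooled ranks: 0→3, 19→6
Rank sum = 3 + 6 = 9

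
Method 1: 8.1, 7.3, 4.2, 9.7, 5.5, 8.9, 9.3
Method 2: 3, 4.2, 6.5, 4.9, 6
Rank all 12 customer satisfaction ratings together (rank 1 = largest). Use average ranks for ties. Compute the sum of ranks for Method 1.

33.5

Sorted (descending): 9.7, 9.3, 8.9, 8.1, 7.3, 6.5, 6, 5.5, 4.9, 4.2, 4.2, 3
The 2 values of 4.2 occupy positions 10–11 → average rank (10+11)/2 = 10.5.
Method 1 values → pooled ranks: 8.1→4, 7.3→5, 4.2→10.5, 9.7→1, 5.5→8, 8.9→3, 9.3→2
Rank sum = 4 + 5 + 10.5 + 1 + 8 + 3 + 2 = 33.5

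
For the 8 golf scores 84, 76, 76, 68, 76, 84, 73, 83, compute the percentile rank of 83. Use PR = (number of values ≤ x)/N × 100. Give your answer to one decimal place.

75.0

N = 8.
Strictly below 83: 5. Equal to 83: 1.
PR = 6/8 × 100 = 75.0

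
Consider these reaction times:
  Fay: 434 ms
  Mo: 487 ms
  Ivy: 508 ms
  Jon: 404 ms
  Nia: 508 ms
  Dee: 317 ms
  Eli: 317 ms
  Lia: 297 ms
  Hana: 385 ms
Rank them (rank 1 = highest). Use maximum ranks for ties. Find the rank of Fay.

Sorted (descending): 508, 508, 487, 434, 404, 385, 317, 317, 297
The 2 values of 508 occupy positions 1–2 → each gets rank 2.
The 2 values of 317 occupy positions 7–8 → each gets rank 8.
Fay has value 434 ms → rank 4.

4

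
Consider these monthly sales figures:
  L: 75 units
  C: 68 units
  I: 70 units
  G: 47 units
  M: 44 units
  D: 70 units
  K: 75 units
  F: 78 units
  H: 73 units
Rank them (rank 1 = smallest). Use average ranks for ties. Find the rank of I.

Sorted (ascending): 44, 47, 68, 70, 70, 73, 75, 75, 78
The 2 values of 70 occupy positions 4–5 → average rank (4+5)/2 = 4.5.
The 2 values of 75 occupy positions 7–8 → average rank (7+8)/2 = 7.5.
I has value 70 units → rank 4.5.

4.5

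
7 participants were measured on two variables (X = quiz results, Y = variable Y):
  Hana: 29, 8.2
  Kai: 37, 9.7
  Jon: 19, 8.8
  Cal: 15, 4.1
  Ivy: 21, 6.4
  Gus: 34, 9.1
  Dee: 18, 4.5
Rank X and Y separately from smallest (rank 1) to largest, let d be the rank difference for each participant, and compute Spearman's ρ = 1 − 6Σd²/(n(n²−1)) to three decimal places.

0.893

Ranks of variable 1: 5, 7, 3, 1, 4, 6, 2
Ranks of variable 2: 4, 7, 5, 1, 3, 6, 2
d = r₁ − r₂: 1, 0, -2, 0, 1, 0, 0
d²: 1, 0, 4, 0, 1, 0, 0; Σd² = 6
ρ = 1 − 6·6/(7·48) = 1 − 36/336 = 0.893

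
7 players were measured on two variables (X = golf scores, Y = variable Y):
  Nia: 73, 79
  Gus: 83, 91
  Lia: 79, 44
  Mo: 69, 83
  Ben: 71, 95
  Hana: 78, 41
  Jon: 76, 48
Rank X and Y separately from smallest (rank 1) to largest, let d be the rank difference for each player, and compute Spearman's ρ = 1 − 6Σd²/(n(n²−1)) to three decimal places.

Ranks of variable 1: 3, 7, 6, 1, 2, 5, 4
Ranks of variable 2: 4, 6, 2, 5, 7, 1, 3
d = r₁ − r₂: -1, 1, 4, -4, -5, 4, 1
d²: 1, 1, 16, 16, 25, 16, 1; Σd² = 76
ρ = 1 − 6·76/(7·48) = 1 − 456/336 = -0.357

-0.357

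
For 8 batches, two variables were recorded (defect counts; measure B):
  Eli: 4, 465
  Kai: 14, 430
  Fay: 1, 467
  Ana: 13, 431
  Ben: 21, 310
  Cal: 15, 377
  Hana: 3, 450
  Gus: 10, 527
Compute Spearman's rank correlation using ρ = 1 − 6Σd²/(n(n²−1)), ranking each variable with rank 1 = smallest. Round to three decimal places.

Ranks of variable 1: 3, 6, 1, 5, 8, 7, 2, 4
Ranks of variable 2: 6, 3, 7, 4, 1, 2, 5, 8
d = r₁ − r₂: -3, 3, -6, 1, 7, 5, -3, -4
d²: 9, 9, 36, 1, 49, 25, 9, 16; Σd² = 154
ρ = 1 − 6·154/(8·63) = 1 − 924/504 = -0.833

-0.833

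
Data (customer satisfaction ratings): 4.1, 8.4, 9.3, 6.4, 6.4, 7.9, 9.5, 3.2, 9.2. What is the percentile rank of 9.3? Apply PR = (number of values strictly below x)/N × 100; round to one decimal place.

N = 9.
Strictly below 9.3: 7. Equal to 9.3: 1.
PR = 7/9 × 100 = 77.8

77.8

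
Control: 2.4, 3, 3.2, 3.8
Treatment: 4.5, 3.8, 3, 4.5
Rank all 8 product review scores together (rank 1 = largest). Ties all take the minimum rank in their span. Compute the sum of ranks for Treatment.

11

Sorted (descending): 4.5, 4.5, 3.8, 3.8, 3.2, 3, 3, 2.4
The 2 values of 4.5 occupy positions 1–2 → each gets rank 1.
The 2 values of 3.8 occupy positions 3–4 → each gets rank 3.
The 2 values of 3 occupy positions 6–7 → each gets rank 6.
Treatment values → pooled ranks: 4.5→1, 3.8→3, 3→6, 4.5→1
Rank sum = 1 + 3 + 6 + 1 = 11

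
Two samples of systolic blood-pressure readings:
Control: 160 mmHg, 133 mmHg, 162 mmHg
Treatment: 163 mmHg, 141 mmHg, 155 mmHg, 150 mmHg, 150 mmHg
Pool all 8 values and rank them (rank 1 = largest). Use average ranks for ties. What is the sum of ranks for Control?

Sorted (descending): 163, 162, 160, 155, 150, 150, 141, 133
The 2 values of 150 occupy positions 5–6 → average rank (5+6)/2 = 5.5.
Control values → pooled ranks: 160→3, 133→8, 162→2
Rank sum = 3 + 8 + 2 = 13

13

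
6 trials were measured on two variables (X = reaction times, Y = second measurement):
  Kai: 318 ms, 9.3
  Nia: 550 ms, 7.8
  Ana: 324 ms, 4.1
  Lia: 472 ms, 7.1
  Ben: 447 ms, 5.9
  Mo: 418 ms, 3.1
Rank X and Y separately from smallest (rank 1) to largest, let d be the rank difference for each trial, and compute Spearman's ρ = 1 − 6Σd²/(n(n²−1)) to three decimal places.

0.086

Ranks of variable 1: 1, 6, 2, 5, 4, 3
Ranks of variable 2: 6, 5, 2, 4, 3, 1
d = r₁ − r₂: -5, 1, 0, 1, 1, 2
d²: 25, 1, 0, 1, 1, 4; Σd² = 32
ρ = 1 − 6·32/(6·35) = 1 − 192/210 = 0.086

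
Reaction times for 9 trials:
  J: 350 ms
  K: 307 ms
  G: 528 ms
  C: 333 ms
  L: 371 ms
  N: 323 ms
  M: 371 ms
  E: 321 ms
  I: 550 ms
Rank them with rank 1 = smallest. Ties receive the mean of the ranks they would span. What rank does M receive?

Sorted (ascending): 307, 321, 323, 333, 350, 371, 371, 528, 550
The 2 values of 371 occupy positions 6–7 → average rank (6+7)/2 = 6.5.
M has value 371 ms → rank 6.5.

6.5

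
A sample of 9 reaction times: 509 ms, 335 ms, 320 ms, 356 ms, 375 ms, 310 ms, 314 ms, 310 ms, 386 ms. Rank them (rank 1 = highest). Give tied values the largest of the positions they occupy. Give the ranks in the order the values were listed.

1, 5, 6, 4, 3, 9, 7, 9, 2

Sorted (descending): 509, 386, 375, 356, 335, 320, 314, 310, 310
The 2 values of 310 occupy positions 8–9 → each gets rank 9.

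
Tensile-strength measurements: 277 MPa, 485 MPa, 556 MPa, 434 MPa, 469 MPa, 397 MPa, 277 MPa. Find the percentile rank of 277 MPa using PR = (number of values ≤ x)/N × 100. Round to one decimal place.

28.6

N = 7.
Strictly below 277: 0. Equal to 277: 2.
PR = 2/7 × 100 = 28.6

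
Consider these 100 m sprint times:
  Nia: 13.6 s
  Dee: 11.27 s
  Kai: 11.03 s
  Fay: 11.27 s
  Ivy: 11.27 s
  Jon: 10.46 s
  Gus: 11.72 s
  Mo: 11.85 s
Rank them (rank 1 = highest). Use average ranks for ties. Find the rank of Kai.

7

Sorted (descending): 13.6, 11.85, 11.72, 11.27, 11.27, 11.27, 11.03, 10.46
The 3 values of 11.27 occupy positions 4–6 → average rank 5.
Kai has value 11.03 s → rank 7.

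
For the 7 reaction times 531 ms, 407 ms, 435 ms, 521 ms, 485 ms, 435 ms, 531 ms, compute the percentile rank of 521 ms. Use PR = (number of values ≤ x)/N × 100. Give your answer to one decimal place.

N = 7.
Strictly below 521: 4. Equal to 521: 1.
PR = 5/7 × 100 = 71.4

71.4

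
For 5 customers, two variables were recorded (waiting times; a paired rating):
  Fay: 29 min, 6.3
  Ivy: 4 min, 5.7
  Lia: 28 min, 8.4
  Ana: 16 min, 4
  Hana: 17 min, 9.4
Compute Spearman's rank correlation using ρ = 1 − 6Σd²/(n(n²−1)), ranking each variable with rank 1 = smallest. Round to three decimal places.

Ranks of variable 1: 5, 1, 4, 2, 3
Ranks of variable 2: 3, 2, 4, 1, 5
d = r₁ − r₂: 2, -1, 0, 1, -2
d²: 4, 1, 0, 1, 4; Σd² = 10
ρ = 1 − 6·10/(5·24) = 1 − 60/120 = 0.500

0.500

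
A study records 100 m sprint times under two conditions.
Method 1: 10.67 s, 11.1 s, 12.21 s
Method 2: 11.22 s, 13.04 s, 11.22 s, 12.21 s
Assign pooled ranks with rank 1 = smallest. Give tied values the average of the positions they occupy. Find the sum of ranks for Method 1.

Sorted (ascending): 10.67, 11.1, 11.22, 11.22, 12.21, 12.21, 13.04
The 2 values of 11.22 occupy positions 3–4 → average rank (3+4)/2 = 3.5.
The 2 values of 12.21 occupy positions 5–6 → average rank (5+6)/2 = 5.5.
Method 1 values → pooled ranks: 10.67→1, 11.1→2, 12.21→5.5
Rank sum = 1 + 2 + 5.5 = 8.5

8.5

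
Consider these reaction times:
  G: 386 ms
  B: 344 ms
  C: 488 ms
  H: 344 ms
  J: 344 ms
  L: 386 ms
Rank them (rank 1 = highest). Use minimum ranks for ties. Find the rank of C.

1

Sorted (descending): 488, 386, 386, 344, 344, 344
The 2 values of 386 occupy positions 2–3 → each gets rank 2.
The 3 values of 344 occupy positions 4–6 → each gets rank 4.
C has value 488 ms → rank 1.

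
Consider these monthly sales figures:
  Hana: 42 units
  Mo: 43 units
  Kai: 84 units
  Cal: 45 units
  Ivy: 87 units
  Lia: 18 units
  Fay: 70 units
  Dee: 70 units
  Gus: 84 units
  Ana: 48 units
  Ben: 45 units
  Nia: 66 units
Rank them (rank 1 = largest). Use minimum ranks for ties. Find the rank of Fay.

Sorted (descending): 87, 84, 84, 70, 70, 66, 48, 45, 45, 43, 42, 18
The 2 values of 84 occupy positions 2–3 → each gets rank 2.
The 2 values of 70 occupy positions 4–5 → each gets rank 4.
The 2 values of 45 occupy positions 8–9 → each gets rank 8.
Fay has value 70 units → rank 4.

4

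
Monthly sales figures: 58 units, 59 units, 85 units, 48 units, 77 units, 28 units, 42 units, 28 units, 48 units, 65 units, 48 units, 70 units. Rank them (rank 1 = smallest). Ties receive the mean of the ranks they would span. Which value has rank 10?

70

Sorted (ascending): 28, 28, 42, 48, 48, 48, 58, 59, 65, 70, 77, 85
The 2 values of 28 occupy positions 1–2 → average rank (1+2)/2 = 1.5.
The 3 values of 48 occupy positions 4–6 → average rank 5.
Rank 10 → value 70.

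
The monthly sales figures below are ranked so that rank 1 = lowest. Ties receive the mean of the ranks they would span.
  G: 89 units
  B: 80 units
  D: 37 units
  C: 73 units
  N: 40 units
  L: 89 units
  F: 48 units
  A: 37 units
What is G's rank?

7.5

Sorted (ascending): 37, 37, 40, 48, 73, 80, 89, 89
The 2 values of 37 occupy positions 1–2 → average rank (1+2)/2 = 1.5.
The 2 values of 89 occupy positions 7–8 → average rank (7+8)/2 = 7.5.
G has value 89 units → rank 7.5.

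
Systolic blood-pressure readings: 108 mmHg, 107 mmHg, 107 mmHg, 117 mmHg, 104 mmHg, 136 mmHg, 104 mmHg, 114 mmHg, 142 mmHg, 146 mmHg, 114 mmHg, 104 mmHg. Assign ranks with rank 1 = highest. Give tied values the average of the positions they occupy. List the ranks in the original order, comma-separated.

7, 8.5, 8.5, 4, 11, 3, 11, 5.5, 2, 1, 5.5, 11

Sorted (descending): 146, 142, 136, 117, 114, 114, 108, 107, 107, 104, 104, 104
The 2 values of 114 occupy positions 5–6 → average rank (5+6)/2 = 5.5.
The 2 values of 107 occupy positions 8–9 → average rank (8+9)/2 = 8.5.
The 3 values of 104 occupy positions 10–12 → average rank 11.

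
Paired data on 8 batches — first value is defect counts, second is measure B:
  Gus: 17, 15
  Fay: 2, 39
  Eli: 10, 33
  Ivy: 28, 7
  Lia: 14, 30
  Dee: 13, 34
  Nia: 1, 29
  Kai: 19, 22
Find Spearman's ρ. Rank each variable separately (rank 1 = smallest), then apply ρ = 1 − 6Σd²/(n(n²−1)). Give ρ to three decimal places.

-0.714

Ranks of variable 1: 6, 2, 3, 8, 5, 4, 1, 7
Ranks of variable 2: 2, 8, 6, 1, 5, 7, 4, 3
d = r₁ − r₂: 4, -6, -3, 7, 0, -3, -3, 4
d²: 16, 36, 9, 49, 0, 9, 9, 16; Σd² = 144
ρ = 1 − 6·144/(8·63) = 1 − 864/504 = -0.714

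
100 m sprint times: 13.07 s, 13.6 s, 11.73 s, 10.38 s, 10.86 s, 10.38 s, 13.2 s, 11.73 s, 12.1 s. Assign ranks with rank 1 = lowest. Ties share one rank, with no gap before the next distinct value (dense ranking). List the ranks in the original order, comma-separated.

5, 7, 3, 1, 2, 1, 6, 3, 4

Sorted (ascending): 10.38, 10.38, 10.86, 11.73, 11.73, 12.1, 13.07, 13.2, 13.6
The 2 values of 10.38 share dense rank 1.
The 2 values of 11.73 share dense rank 3.
Remaining distinct values take the next consecutive integers.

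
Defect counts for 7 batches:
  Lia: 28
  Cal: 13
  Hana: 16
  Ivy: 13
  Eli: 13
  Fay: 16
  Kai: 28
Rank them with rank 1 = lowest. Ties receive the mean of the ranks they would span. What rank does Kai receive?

6.5

Sorted (ascending): 13, 13, 13, 16, 16, 28, 28
The 3 values of 13 occupy positions 1–3 → average rank 2.
The 2 values of 16 occupy positions 4–5 → average rank (4+5)/2 = 4.5.
The 2 values of 28 occupy positions 6–7 → average rank (6+7)/2 = 6.5.
Kai has value 28 → rank 6.5.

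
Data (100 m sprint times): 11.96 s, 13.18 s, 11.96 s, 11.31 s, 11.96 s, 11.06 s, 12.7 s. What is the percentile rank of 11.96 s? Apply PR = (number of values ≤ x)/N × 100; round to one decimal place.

N = 7.
Strictly below 11.96: 2. Equal to 11.96: 3.
PR = 5/7 × 100 = 71.4

71.4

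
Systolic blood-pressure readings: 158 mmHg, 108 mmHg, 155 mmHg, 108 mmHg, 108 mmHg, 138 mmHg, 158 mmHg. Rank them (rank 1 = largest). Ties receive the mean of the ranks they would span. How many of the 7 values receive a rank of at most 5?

4

Sorted (descending): 158, 158, 155, 138, 108, 108, 108
The 2 values of 158 occupy positions 1–2 → average rank (1+2)/2 = 1.5.
The 3 values of 108 occupy positions 5–7 → average rank 6.
Ranks ≤ 5: {1.5, 1.5, 3, 4} → 4 values.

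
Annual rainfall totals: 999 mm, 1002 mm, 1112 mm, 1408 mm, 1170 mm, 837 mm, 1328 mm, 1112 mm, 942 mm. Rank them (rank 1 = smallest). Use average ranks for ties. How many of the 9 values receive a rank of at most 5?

Sorted (ascending): 837, 942, 999, 1002, 1112, 1112, 1170, 1328, 1408
The 2 values of 1112 occupy positions 5–6 → average rank (5+6)/2 = 5.5.
Ranks ≤ 5: {1, 2, 3, 4} → 4 values.

4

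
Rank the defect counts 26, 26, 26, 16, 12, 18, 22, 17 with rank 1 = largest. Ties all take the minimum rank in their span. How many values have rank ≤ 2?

Sorted (descending): 26, 26, 26, 22, 18, 17, 16, 12
The 3 values of 26 occupy positions 1–3 → each gets rank 1.
Ranks ≤ 2: {1, 1, 1} → 3 values.

3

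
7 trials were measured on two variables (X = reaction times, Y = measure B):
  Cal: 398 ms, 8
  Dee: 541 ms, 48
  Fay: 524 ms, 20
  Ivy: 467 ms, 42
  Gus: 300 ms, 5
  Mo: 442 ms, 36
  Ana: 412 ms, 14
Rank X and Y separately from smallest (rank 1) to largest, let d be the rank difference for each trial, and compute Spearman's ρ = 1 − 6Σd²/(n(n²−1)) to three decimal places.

Ranks of variable 1: 2, 7, 6, 5, 1, 4, 3
Ranks of variable 2: 2, 7, 4, 6, 1, 5, 3
d = r₁ − r₂: 0, 0, 2, -1, 0, -1, 0
d²: 0, 0, 4, 1, 0, 1, 0; Σd² = 6
ρ = 1 − 6·6/(7·48) = 1 − 36/336 = 0.893

0.893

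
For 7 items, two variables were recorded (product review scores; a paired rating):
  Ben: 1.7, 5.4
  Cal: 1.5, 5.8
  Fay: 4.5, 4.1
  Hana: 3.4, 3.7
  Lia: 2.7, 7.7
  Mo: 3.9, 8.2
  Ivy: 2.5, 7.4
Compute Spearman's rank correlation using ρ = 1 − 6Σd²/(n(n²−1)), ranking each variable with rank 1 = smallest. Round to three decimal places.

Ranks of variable 1: 2, 1, 7, 5, 4, 6, 3
Ranks of variable 2: 3, 4, 2, 1, 6, 7, 5
d = r₁ − r₂: -1, -3, 5, 4, -2, -1, -2
d²: 1, 9, 25, 16, 4, 1, 4; Σd² = 60
ρ = 1 − 6·60/(7·48) = 1 − 360/336 = -0.071

-0.071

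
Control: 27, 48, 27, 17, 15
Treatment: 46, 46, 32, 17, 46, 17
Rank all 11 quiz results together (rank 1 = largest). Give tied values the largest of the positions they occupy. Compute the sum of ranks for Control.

36

Sorted (descending): 48, 46, 46, 46, 32, 27, 27, 17, 17, 17, 15
The 3 values of 46 occupy positions 2–4 → each gets rank 4.
The 2 values of 27 occupy positions 6–7 → each gets rank 7.
The 3 values of 17 occupy positions 8–10 → each gets rank 10.
Control values → pooled ranks: 27→7, 48→1, 27→7, 17→10, 15→11
Rank sum = 7 + 1 + 7 + 10 + 11 = 36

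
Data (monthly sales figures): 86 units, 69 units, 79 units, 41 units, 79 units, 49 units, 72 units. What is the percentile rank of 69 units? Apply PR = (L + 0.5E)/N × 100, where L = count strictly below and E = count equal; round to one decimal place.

35.7

N = 7.
Strictly below 69: 2. Equal to 69: 1.
PR = (2 + 0.5·1)/7 × 100 = 35.7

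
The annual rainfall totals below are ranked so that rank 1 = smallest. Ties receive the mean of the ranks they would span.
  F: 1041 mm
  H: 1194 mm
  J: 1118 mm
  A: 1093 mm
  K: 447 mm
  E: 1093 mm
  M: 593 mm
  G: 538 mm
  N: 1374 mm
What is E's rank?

Sorted (ascending): 447, 538, 593, 1041, 1093, 1093, 1118, 1194, 1374
The 2 values of 1093 occupy positions 5–6 → average rank (5+6)/2 = 5.5.
E has value 1093 mm → rank 5.5.

5.5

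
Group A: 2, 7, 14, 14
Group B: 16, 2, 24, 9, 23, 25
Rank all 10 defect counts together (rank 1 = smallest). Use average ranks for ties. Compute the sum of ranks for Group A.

15.5

Sorted (ascending): 2, 2, 7, 9, 14, 14, 16, 23, 24, 25
The 2 values of 2 occupy positions 1–2 → average rank (1+2)/2 = 1.5.
The 2 values of 14 occupy positions 5–6 → average rank (5+6)/2 = 5.5.
Group A values → pooled ranks: 2→1.5, 7→3, 14→5.5, 14→5.5
Rank sum = 1.5 + 3 + 5.5 + 5.5 = 15.5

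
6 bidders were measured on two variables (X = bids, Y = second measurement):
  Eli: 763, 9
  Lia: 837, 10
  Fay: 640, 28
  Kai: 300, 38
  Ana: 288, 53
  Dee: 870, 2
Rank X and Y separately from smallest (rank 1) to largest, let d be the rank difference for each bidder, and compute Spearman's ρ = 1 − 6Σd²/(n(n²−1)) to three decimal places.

-0.943

Ranks of variable 1: 4, 5, 3, 2, 1, 6
Ranks of variable 2: 2, 3, 4, 5, 6, 1
d = r₁ − r₂: 2, 2, -1, -3, -5, 5
d²: 4, 4, 1, 9, 25, 25; Σd² = 68
ρ = 1 − 6·68/(6·35) = 1 − 408/210 = -0.943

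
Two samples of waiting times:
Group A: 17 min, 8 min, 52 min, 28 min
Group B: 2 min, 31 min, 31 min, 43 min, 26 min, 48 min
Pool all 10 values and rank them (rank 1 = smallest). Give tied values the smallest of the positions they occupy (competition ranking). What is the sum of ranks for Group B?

Sorted (ascending): 2, 8, 17, 26, 28, 31, 31, 43, 48, 52
The 2 values of 31 occupy positions 6–7 → each gets rank 6.
Group B values → pooled ranks: 2→1, 31→6, 31→6, 43→8, 26→4, 48→9
Rank sum = 1 + 6 + 6 + 8 + 4 + 9 = 34

34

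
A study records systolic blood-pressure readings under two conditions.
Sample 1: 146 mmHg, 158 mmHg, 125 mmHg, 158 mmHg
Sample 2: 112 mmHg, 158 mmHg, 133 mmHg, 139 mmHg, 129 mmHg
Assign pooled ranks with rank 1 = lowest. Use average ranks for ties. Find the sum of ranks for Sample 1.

Sorted (ascending): 112, 125, 129, 133, 139, 146, 158, 158, 158
The 3 values of 158 occupy positions 7–9 → average rank 8.
Sample 1 values → pooled ranks: 146→6, 158→8, 125→2, 158→8
Rank sum = 6 + 8 + 2 + 8 = 24

24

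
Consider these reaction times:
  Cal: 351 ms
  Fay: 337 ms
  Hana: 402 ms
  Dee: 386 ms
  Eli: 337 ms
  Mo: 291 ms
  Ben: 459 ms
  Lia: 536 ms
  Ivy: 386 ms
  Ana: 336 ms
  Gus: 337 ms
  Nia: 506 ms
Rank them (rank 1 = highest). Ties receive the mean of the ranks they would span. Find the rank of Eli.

Sorted (descending): 536, 506, 459, 402, 386, 386, 351, 337, 337, 337, 336, 291
The 2 values of 386 occupy positions 5–6 → average rank (5+6)/2 = 5.5.
The 3 values of 337 occupy positions 8–10 → average rank 9.
Eli has value 337 ms → rank 9.

9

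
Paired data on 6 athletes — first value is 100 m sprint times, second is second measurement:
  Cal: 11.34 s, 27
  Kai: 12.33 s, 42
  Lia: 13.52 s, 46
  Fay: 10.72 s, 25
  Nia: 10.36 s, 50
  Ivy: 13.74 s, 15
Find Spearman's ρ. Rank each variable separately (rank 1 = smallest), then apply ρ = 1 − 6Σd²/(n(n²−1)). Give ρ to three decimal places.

-0.429

Ranks of variable 1: 3, 4, 5, 2, 1, 6
Ranks of variable 2: 3, 4, 5, 2, 6, 1
d = r₁ − r₂: 0, 0, 0, 0, -5, 5
d²: 0, 0, 0, 0, 25, 25; Σd² = 50
ρ = 1 − 6·50/(6·35) = 1 − 300/210 = -0.429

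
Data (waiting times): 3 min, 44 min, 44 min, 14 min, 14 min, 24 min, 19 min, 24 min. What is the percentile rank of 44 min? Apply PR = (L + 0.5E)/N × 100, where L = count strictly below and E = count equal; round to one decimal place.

87.5

N = 8.
Strictly below 44: 6. Equal to 44: 2.
PR = (6 + 0.5·2)/8 × 100 = 87.5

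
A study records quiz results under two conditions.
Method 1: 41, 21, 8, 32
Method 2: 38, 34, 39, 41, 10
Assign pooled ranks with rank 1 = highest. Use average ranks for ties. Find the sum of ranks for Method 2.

21.5

Sorted (descending): 41, 41, 39, 38, 34, 32, 21, 10, 8
The 2 values of 41 occupy positions 1–2 → average rank (1+2)/2 = 1.5.
Method 2 values → pooled ranks: 38→4, 34→5, 39→3, 41→1.5, 10→8
Rank sum = 4 + 5 + 3 + 1.5 + 8 = 21.5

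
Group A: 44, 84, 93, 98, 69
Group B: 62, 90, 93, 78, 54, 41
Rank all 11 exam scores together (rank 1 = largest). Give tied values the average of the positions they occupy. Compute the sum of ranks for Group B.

Sorted (descending): 98, 93, 93, 90, 84, 78, 69, 62, 54, 44, 41
The 2 values of 93 occupy positions 2–3 → average rank (2+3)/2 = 2.5.
Group B values → pooled ranks: 62→8, 90→4, 93→2.5, 78→6, 54→9, 41→11
Rank sum = 8 + 4 + 2.5 + 6 + 9 + 11 = 40.5

40.5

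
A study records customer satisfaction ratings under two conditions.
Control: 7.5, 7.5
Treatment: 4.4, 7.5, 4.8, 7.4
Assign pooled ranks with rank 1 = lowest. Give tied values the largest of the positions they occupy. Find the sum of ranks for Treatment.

12

Sorted (ascending): 4.4, 4.8, 7.4, 7.5, 7.5, 7.5
The 3 values of 7.5 occupy positions 4–6 → each gets rank 6.
Treatment values → pooled ranks: 4.4→1, 7.5→6, 4.8→2, 7.4→3
Rank sum = 1 + 6 + 2 + 3 = 12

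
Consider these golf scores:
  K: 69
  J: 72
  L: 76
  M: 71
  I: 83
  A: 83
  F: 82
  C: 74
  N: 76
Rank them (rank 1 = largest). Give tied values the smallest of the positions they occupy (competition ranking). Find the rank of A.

Sorted (descending): 83, 83, 82, 76, 76, 74, 72, 71, 69
The 2 values of 83 occupy positions 1–2 → each gets rank 1.
The 2 values of 76 occupy positions 4–5 → each gets rank 4.
A has value 83 → rank 1.

1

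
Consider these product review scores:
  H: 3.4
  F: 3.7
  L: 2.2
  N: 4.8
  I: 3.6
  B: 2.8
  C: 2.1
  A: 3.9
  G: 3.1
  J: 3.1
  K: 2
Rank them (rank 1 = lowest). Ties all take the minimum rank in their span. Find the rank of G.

Sorted (ascending): 2, 2.1, 2.2, 2.8, 3.1, 3.1, 3.4, 3.6, 3.7, 3.9, 4.8
The 2 values of 3.1 occupy positions 5–6 → each gets rank 5.
G has value 3.1 → rank 5.

5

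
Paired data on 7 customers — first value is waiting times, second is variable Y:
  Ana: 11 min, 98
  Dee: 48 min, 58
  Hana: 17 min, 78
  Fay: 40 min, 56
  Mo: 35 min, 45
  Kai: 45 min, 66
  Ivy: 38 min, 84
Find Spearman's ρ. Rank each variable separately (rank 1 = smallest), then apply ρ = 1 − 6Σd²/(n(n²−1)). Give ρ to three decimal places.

Ranks of variable 1: 1, 7, 2, 5, 3, 6, 4
Ranks of variable 2: 7, 3, 5, 2, 1, 4, 6
d = r₁ − r₂: -6, 4, -3, 3, 2, 2, -2
d²: 36, 16, 9, 9, 4, 4, 4; Σd² = 82
ρ = 1 − 6·82/(7·48) = 1 − 492/336 = -0.464

-0.464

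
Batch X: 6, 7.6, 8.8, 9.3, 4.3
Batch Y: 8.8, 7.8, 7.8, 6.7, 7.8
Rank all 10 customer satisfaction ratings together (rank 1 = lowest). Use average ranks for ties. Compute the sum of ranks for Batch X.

25.5

Sorted (ascending): 4.3, 6, 6.7, 7.6, 7.8, 7.8, 7.8, 8.8, 8.8, 9.3
The 3 values of 7.8 occupy positions 5–7 → average rank 6.
The 2 values of 8.8 occupy positions 8–9 → average rank (8+9)/2 = 8.5.
Batch X values → pooled ranks: 6→2, 7.6→4, 8.8→8.5, 9.3→10, 4.3→1
Rank sum = 2 + 4 + 8.5 + 10 + 1 = 25.5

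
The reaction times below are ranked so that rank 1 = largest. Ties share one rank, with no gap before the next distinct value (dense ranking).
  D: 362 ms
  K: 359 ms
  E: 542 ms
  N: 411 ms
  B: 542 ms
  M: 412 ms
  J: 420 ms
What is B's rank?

1

Sorted (descending): 542, 542, 420, 412, 411, 362, 359
The 2 values of 542 share dense rank 1.
Remaining distinct values take the next consecutive integers.
B has value 542 ms → rank 1.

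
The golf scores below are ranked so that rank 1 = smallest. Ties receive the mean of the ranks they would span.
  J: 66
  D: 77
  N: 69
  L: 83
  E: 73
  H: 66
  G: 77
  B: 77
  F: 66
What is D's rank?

7

Sorted (ascending): 66, 66, 66, 69, 73, 77, 77, 77, 83
The 3 values of 66 occupy positions 1–3 → average rank 2.
The 3 values of 77 occupy positions 6–8 → average rank 7.
D has value 77 → rank 7.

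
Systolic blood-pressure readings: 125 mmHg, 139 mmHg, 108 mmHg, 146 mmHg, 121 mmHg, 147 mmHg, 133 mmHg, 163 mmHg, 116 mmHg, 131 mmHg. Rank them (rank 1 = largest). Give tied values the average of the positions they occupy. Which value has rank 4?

Sorted (descending): 163, 147, 146, 139, 133, 131, 125, 121, 116, 108
No ties — each value takes its position as its rank.
Rank 4 → value 139.

139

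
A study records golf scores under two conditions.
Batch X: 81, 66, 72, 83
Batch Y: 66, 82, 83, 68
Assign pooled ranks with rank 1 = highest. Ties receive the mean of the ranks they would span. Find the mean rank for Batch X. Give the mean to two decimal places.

Sorted (descending): 83, 83, 82, 81, 72, 68, 66, 66
The 2 values of 83 occupy positions 1–2 → average rank (1+2)/2 = 1.5.
The 2 values of 66 occupy positions 7–8 → average rank (7+8)/2 = 7.5.
Batch X values → pooled ranks: 81→4, 66→7.5, 72→5, 83→1.5
Mean rank = (4 + 7.5 + 5 + 1.5) / 4 = 4.50

4.50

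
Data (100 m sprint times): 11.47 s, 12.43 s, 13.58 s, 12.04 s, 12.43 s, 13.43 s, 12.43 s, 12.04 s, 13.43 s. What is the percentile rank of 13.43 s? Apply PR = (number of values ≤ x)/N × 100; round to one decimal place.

N = 9.
Strictly below 13.43: 6. Equal to 13.43: 2.
PR = 8/9 × 100 = 88.9

88.9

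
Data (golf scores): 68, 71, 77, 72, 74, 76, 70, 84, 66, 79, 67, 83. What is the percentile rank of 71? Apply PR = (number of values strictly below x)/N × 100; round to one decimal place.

33.3

N = 12.
Strictly below 71: 4. Equal to 71: 1.
PR = 4/12 × 100 = 33.3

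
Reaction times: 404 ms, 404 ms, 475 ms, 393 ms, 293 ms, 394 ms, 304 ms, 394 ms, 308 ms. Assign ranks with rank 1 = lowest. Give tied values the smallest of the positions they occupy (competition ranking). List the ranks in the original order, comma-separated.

7, 7, 9, 4, 1, 5, 2, 5, 3

Sorted (ascending): 293, 304, 308, 393, 394, 394, 404, 404, 475
The 2 values of 394 occupy positions 5–6 → each gets rank 5.
The 2 values of 404 occupy positions 7–8 → each gets rank 7.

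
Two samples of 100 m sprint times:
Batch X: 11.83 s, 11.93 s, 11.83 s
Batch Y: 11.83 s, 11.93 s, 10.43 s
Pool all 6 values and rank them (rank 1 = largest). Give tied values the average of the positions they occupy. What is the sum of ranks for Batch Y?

Sorted (descending): 11.93, 11.93, 11.83, 11.83, 11.83, 10.43
The 2 values of 11.93 occupy positions 1–2 → average rank (1+2)/2 = 1.5.
The 3 values of 11.83 occupy positions 3–5 → average rank 4.
Batch Y values → pooled ranks: 11.83→4, 11.93→1.5, 10.43→6
Rank sum = 4 + 1.5 + 6 = 11.5

11.5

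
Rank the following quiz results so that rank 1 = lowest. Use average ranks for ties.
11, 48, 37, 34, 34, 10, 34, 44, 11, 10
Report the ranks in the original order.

Sorted (ascending): 10, 10, 11, 11, 34, 34, 34, 37, 44, 48
The 2 values of 10 occupy positions 1–2 → average rank (1+2)/2 = 1.5.
The 2 values of 11 occupy positions 3–4 → average rank (3+4)/2 = 3.5.
The 3 values of 34 occupy positions 5–7 → average rank 6.

3.5, 10, 8, 6, 6, 1.5, 6, 9, 3.5, 1.5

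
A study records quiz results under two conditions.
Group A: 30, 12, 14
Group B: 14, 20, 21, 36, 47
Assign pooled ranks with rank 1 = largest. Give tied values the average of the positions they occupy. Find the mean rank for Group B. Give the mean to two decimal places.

3.70

Sorted (descending): 47, 36, 30, 21, 20, 14, 14, 12
The 2 values of 14 occupy positions 6–7 → average rank (6+7)/2 = 6.5.
Group B values → pooled ranks: 14→6.5, 20→5, 21→4, 36→2, 47→1
Mean rank = (6.5 + 5 + 4 + 2 + 1) / 5 = 3.70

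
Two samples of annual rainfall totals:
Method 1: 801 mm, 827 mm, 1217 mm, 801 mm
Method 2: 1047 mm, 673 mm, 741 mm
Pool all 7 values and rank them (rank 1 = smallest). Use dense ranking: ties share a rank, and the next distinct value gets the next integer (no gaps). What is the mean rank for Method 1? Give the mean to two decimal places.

Sorted (ascending): 673, 741, 801, 801, 827, 1047, 1217
The 2 values of 801 share dense rank 3.
Remaining distinct values take the next consecutive integers.
Method 1 values → pooled ranks: 801→3, 827→4, 1217→6, 801→3
Mean rank = (3 + 4 + 6 + 3) / 4 = 4.00

4.00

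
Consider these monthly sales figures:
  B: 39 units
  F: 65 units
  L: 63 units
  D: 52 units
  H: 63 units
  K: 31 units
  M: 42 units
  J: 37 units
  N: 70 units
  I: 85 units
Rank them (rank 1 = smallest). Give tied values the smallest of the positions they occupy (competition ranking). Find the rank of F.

8

Sorted (ascending): 31, 37, 39, 42, 52, 63, 63, 65, 70, 85
The 2 values of 63 occupy positions 6–7 → each gets rank 6.
F has value 65 units → rank 8.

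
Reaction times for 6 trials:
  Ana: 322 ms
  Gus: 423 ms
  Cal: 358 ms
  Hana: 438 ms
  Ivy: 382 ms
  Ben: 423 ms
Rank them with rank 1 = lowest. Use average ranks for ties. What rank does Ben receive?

Sorted (ascending): 322, 358, 382, 423, 423, 438
The 2 values of 423 occupy positions 4–5 → average rank (4+5)/2 = 4.5.
Ben has value 423 ms → rank 4.5.

4.5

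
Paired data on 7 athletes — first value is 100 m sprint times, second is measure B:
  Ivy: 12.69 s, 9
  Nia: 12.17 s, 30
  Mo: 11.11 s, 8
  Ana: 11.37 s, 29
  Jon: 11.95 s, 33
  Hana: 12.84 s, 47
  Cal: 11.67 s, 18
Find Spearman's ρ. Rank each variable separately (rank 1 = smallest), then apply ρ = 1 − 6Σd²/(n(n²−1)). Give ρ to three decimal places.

Ranks of variable 1: 6, 5, 1, 2, 4, 7, 3
Ranks of variable 2: 2, 5, 1, 4, 6, 7, 3
d = r₁ − r₂: 4, 0, 0, -2, -2, 0, 0
d²: 16, 0, 0, 4, 4, 0, 0; Σd² = 24
ρ = 1 − 6·24/(7·48) = 1 − 144/336 = 0.571

0.571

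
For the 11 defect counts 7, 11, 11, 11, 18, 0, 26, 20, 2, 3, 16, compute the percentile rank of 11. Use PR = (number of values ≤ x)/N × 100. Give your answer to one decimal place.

N = 11.
Strictly below 11: 4. Equal to 11: 3.
PR = 7/11 × 100 = 63.6

63.6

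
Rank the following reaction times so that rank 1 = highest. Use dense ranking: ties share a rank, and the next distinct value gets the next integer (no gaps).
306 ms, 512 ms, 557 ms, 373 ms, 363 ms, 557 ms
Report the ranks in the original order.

Sorted (descending): 557, 557, 512, 373, 363, 306
The 2 values of 557 share dense rank 1.
Remaining distinct values take the next consecutive integers.

5, 2, 1, 3, 4, 1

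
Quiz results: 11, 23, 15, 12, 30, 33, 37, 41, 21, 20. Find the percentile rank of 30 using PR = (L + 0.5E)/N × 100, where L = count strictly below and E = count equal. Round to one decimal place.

N = 10.
Strictly below 30: 6. Equal to 30: 1.
PR = (6 + 0.5·1)/10 × 100 = 65.0

65.0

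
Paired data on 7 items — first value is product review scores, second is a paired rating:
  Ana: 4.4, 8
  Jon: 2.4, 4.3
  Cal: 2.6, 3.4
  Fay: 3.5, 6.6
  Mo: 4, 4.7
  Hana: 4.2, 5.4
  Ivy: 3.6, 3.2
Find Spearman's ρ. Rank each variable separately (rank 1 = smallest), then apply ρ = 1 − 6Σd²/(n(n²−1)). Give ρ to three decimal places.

Ranks of variable 1: 7, 1, 2, 3, 5, 6, 4
Ranks of variable 2: 7, 3, 2, 6, 4, 5, 1
d = r₁ − r₂: 0, -2, 0, -3, 1, 1, 3
d²: 0, 4, 0, 9, 1, 1, 9; Σd² = 24
ρ = 1 − 6·24/(7·48) = 1 − 144/336 = 0.571

0.571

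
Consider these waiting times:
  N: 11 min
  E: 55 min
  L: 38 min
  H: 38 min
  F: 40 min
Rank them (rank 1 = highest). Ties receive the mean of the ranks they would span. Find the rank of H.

3.5

Sorted (descending): 55, 40, 38, 38, 11
The 2 values of 38 occupy positions 3–4 → average rank (3+4)/2 = 3.5.
H has value 38 min → rank 3.5.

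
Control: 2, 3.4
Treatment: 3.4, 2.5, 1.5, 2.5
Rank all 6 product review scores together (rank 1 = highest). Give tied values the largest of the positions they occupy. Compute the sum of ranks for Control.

7

Sorted (descending): 3.4, 3.4, 2.5, 2.5, 2, 1.5
The 2 values of 3.4 occupy positions 1–2 → each gets rank 2.
The 2 values of 2.5 occupy positions 3–4 → each gets rank 4.
Control values → pooled ranks: 2→5, 3.4→2
Rank sum = 5 + 2 = 7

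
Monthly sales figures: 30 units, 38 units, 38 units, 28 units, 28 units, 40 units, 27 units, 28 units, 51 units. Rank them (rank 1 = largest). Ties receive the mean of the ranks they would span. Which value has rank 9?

27

Sorted (descending): 51, 40, 38, 38, 30, 28, 28, 28, 27
The 2 values of 38 occupy positions 3–4 → average rank (3+4)/2 = 3.5.
The 3 values of 28 occupy positions 6–8 → average rank 7.
Rank 9 → value 27.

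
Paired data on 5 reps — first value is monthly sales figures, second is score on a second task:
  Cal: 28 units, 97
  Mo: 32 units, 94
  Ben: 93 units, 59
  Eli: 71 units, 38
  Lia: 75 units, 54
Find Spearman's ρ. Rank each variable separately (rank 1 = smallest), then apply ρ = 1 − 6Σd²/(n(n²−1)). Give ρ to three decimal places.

Ranks of variable 1: 1, 2, 5, 3, 4
Ranks of variable 2: 5, 4, 3, 1, 2
d = r₁ − r₂: -4, -2, 2, 2, 2
d²: 16, 4, 4, 4, 4; Σd² = 32
ρ = 1 − 6·32/(5·24) = 1 − 192/120 = -0.600

-0.600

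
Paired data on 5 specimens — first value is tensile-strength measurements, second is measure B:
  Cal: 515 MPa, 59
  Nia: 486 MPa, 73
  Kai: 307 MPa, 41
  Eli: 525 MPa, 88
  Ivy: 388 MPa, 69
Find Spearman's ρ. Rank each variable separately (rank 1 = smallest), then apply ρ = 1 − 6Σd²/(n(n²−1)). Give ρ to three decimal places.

Ranks of variable 1: 4, 3, 1, 5, 2
Ranks of variable 2: 2, 4, 1, 5, 3
d = r₁ − r₂: 2, -1, 0, 0, -1
d²: 4, 1, 0, 0, 1; Σd² = 6
ρ = 1 − 6·6/(5·24) = 1 − 36/120 = 0.700

0.700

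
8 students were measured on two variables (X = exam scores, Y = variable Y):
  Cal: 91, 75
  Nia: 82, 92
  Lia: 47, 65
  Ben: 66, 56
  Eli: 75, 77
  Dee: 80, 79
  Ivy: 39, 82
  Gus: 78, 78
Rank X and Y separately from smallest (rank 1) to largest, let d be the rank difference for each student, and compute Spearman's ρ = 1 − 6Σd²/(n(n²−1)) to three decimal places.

Ranks of variable 1: 8, 7, 2, 3, 4, 6, 1, 5
Ranks of variable 2: 3, 8, 2, 1, 4, 6, 7, 5
d = r₁ − r₂: 5, -1, 0, 2, 0, 0, -6, 0
d²: 25, 1, 0, 4, 0, 0, 36, 0; Σd² = 66
ρ = 1 − 6·66/(8·63) = 1 − 396/504 = 0.214

0.214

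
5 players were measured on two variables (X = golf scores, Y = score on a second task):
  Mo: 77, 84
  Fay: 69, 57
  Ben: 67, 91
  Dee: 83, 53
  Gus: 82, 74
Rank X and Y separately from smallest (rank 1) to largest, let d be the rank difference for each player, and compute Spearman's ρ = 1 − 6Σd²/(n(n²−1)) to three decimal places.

Ranks of variable 1: 3, 2, 1, 5, 4
Ranks of variable 2: 4, 2, 5, 1, 3
d = r₁ − r₂: -1, 0, -4, 4, 1
d²: 1, 0, 16, 16, 1; Σd² = 34
ρ = 1 − 6·34/(5·24) = 1 − 204/120 = -0.700

-0.700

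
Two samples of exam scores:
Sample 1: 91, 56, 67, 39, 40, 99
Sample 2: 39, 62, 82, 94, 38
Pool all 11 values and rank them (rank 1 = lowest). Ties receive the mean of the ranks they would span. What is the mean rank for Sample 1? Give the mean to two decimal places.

Sorted (ascending): 38, 39, 39, 40, 56, 62, 67, 82, 91, 94, 99
The 2 values of 39 occupy positions 2–3 → average rank (2+3)/2 = 2.5.
Sample 1 values → pooled ranks: 91→9, 56→5, 67→7, 39→2.5, 40→4, 99→11
Mean rank = (9 + 5 + 7 + 2.5 + 4 + 11) / 6 = 6.42

6.42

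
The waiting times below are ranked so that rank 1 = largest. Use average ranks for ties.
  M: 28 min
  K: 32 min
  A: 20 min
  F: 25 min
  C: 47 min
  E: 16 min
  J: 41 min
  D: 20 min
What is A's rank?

Sorted (descending): 47, 41, 32, 28, 25, 20, 20, 16
The 2 values of 20 occupy positions 6–7 → average rank (6+7)/2 = 6.5.
A has value 20 min → rank 6.5.

6.5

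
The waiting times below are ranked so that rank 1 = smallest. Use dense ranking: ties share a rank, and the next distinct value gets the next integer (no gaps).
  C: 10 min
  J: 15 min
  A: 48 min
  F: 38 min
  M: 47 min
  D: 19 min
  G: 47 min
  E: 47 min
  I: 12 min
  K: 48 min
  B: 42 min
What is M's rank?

7

Sorted (ascending): 10, 12, 15, 19, 38, 42, 47, 47, 47, 48, 48
The 3 values of 47 share dense rank 7.
The 2 values of 48 share dense rank 8.
Remaining distinct values take the next consecutive integers.
M has value 47 min → rank 7.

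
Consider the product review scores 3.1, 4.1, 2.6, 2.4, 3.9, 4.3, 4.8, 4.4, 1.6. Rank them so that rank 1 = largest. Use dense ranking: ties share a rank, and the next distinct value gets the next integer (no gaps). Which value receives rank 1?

Sorted (descending): 4.8, 4.4, 4.3, 4.1, 3.9, 3.1, 2.6, 2.4, 1.6
No ties — each value takes its position as its rank.
Rank 1 → value 4.8.

4.8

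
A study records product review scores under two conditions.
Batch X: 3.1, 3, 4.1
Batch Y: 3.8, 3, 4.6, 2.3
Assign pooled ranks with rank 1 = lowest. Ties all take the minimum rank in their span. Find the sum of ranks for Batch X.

12

Sorted (ascending): 2.3, 3, 3, 3.1, 3.8, 4.1, 4.6
The 2 values of 3 occupy positions 2–3 → each gets rank 2.
Batch X values → pooled ranks: 3.1→4, 3→2, 4.1→6
Rank sum = 4 + 2 + 6 = 12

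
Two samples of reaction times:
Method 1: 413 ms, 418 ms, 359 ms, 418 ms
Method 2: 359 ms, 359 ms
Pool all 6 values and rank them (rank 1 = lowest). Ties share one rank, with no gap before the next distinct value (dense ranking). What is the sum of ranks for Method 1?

9

Sorted (ascending): 359, 359, 359, 413, 418, 418
The 3 values of 359 share dense rank 1.
The 2 values of 418 share dense rank 3.
Remaining distinct values take the next consecutive integers.
Method 1 values → pooled ranks: 413→2, 418→3, 359→1, 418→3
Rank sum = 2 + 3 + 1 + 3 = 9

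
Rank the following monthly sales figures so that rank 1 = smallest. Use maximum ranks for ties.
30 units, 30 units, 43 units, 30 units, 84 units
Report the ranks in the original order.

Sorted (ascending): 30, 30, 30, 43, 84
The 3 values of 30 occupy positions 1–3 → each gets rank 3.

3, 3, 4, 3, 5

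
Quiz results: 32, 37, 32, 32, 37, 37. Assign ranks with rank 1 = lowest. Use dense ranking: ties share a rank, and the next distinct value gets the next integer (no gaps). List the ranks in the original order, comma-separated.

Sorted (ascending): 32, 32, 32, 37, 37, 37
The 3 values of 32 share dense rank 1.
The 3 values of 37 share dense rank 2.

1, 2, 1, 1, 2, 2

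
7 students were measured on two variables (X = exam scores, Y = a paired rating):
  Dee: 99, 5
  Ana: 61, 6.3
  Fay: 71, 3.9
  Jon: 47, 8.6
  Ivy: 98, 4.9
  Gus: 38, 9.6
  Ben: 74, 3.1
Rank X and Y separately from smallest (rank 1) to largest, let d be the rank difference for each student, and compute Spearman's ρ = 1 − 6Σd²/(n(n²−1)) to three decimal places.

Ranks of variable 1: 7, 3, 4, 2, 6, 1, 5
Ranks of variable 2: 4, 5, 2, 6, 3, 7, 1
d = r₁ − r₂: 3, -2, 2, -4, 3, -6, 4
d²: 9, 4, 4, 16, 9, 36, 16; Σd² = 94
ρ = 1 − 6·94/(7·48) = 1 − 564/336 = -0.679

-0.679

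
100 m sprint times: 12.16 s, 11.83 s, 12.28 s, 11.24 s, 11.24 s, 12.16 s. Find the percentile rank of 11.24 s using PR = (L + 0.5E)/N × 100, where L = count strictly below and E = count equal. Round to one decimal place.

16.7

N = 6.
Strictly below 11.24: 0. Equal to 11.24: 2.
PR = (0 + 0.5·2)/6 × 100 = 16.7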